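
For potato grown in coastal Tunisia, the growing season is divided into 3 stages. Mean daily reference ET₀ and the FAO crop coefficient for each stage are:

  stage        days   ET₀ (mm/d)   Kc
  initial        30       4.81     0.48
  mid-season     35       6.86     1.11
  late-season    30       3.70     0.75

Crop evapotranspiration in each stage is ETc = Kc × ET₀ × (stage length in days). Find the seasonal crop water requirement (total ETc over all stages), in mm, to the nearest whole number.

419 mm

initial: 0.48 × 4.81 × 30 = 69.26 mm
mid-season: 1.11 × 6.86 × 35 = 266.51 mm
late-season: 0.75 × 3.70 × 30 = 83.25 mm
Seasonal total = 419.02 mm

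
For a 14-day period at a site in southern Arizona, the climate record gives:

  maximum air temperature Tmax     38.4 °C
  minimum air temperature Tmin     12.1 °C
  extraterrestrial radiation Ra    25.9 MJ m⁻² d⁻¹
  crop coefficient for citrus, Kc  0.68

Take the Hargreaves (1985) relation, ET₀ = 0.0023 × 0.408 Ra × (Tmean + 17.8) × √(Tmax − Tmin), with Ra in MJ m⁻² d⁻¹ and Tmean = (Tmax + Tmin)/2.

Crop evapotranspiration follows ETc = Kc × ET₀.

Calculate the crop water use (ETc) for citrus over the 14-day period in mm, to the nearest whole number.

Tmean = (38.4 + 12.1)/2 = 25.25 °C
0.408 Ra = 0.408 × 25.9 = 10.5672 mm/d equivalent
ET₀ = 0.0023 × 10.5672 × (25.25 + 17.8) × √26.3 = 0.0023 × 10.5672 × 43.05 × 5.1284 = 5.3659 mm/d
ETc = Kc × ET₀ = 0.68 × 5.3659 = 3.6488 mm/d
Over 14 days: 3.6488 × 14 = 51.083 mm

51 mm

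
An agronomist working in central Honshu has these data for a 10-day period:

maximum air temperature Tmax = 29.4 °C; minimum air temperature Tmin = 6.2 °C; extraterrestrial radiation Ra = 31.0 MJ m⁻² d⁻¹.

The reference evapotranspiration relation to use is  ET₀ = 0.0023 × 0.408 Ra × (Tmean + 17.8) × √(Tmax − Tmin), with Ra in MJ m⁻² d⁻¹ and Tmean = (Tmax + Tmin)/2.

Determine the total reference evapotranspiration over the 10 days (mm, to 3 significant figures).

Tmean = (29.4 + 6.2)/2 = 17.80 °C
0.408 Ra = 0.408 × 31.0 = 12.6480 mm/d equivalent
ET₀ = 0.0023 × 12.6480 × (17.80 + 17.8) × √23.2 = 0.0023 × 12.6480 × 35.60 × 4.8166 = 4.9882 mm/d
Over 10 days: 4.9882 × 10 = 49.882 mm

49.9 mm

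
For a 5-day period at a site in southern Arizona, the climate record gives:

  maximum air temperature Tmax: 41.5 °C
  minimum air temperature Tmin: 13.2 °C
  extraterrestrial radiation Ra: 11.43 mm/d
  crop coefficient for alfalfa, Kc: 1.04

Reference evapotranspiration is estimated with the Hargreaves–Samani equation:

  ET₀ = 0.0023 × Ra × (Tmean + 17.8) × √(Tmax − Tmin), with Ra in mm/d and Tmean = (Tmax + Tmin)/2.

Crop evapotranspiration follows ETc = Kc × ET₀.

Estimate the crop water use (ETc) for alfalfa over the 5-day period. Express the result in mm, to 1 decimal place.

Tmean = (41.5 + 13.2)/2 = 27.35 °C
ET₀ = 0.0023 × 11.43 × (27.35 + 17.8) × √28.3 = 0.0023 × 11.43 × 45.15 × 5.3198 = 6.3143 mm/d
ETc = Kc × ET₀ = 1.04 × 6.3143 = 6.5669 mm/d
Over 5 days: 6.5669 × 5 = 32.835 mm

32.8 mm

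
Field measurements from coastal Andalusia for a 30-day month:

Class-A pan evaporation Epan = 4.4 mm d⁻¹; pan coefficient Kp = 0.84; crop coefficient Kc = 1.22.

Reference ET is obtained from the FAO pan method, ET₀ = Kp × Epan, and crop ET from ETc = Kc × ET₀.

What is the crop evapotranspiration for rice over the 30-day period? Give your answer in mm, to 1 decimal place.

135.3 mm

ET₀ = 0.84 × 4.4 = 3.6960 mm/d
ETc = Kc × ET₀ = 1.22 × 3.6960 = 4.5091 mm/d
Over 30 days: 4.5091 × 30 = 135.273 mm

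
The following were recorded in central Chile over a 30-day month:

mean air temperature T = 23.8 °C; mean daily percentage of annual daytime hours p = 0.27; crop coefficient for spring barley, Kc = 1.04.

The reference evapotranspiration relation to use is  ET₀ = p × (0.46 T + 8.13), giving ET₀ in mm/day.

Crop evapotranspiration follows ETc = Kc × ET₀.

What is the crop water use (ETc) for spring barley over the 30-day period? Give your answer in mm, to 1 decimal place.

ET₀ = 0.27 × (0.46 × 23.8 + 8.13) = 0.27 × 19.078 = 5.1511 mm/d
ETc = Kc × ET₀ = 1.04 × 5.1511 = 5.3571 mm/d
Over 30 days: 5.3571 × 30 = 160.713 mm

160.7 mm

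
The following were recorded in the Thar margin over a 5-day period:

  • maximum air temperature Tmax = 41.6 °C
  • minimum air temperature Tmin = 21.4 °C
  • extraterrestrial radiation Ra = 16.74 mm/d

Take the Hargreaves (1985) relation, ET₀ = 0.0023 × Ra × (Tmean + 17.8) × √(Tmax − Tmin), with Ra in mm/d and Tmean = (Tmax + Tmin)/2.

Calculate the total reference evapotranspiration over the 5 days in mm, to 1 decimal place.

42.7 mm

Tmean = (41.6 + 21.4)/2 = 31.50 °C
ET₀ = 0.0023 × 16.74 × (31.50 + 17.8) × √20.2 = 0.0023 × 16.74 × 49.30 × 4.4944 = 8.5310 mm/d
Over 5 days: 8.5310 × 5 = 42.655 mm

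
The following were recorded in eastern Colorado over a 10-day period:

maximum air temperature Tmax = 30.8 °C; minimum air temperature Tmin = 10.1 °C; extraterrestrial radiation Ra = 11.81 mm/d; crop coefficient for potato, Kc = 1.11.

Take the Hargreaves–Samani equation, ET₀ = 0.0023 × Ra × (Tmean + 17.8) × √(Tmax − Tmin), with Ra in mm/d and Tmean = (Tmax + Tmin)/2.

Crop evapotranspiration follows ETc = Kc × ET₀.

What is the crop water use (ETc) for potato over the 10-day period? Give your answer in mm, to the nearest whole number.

52 mm

Tmean = (30.8 + 10.1)/2 = 20.45 °C
ET₀ = 0.0023 × 11.81 × (20.45 + 17.8) × √20.7 = 0.0023 × 11.81 × 38.25 × 4.5497 = 4.7271 mm/d
ETc = Kc × ET₀ = 1.11 × 4.7271 = 5.2471 mm/d
Over 10 days: 5.2471 × 10 = 52.471 mm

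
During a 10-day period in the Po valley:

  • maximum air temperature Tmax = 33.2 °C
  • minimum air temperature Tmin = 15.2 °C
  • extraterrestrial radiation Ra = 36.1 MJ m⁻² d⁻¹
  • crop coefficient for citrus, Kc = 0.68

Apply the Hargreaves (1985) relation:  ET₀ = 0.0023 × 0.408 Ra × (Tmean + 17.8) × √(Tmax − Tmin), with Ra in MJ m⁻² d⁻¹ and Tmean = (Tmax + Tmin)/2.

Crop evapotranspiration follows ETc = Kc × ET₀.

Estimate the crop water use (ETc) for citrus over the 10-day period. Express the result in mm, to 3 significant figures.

Tmean = (33.2 + 15.2)/2 = 24.20 °C
0.408 Ra = 0.408 × 36.1 = 14.7288 mm/d equivalent
ET₀ = 0.0023 × 14.7288 × (24.20 + 17.8) × √18.0 = 0.0023 × 14.7288 × 42.00 × 4.2426 = 6.0364 mm/d
ETc = Kc × ET₀ = 0.68 × 6.0364 = 4.1048 mm/d
Over 10 days: 4.1048 × 10 = 41.048 mm

41.0 mm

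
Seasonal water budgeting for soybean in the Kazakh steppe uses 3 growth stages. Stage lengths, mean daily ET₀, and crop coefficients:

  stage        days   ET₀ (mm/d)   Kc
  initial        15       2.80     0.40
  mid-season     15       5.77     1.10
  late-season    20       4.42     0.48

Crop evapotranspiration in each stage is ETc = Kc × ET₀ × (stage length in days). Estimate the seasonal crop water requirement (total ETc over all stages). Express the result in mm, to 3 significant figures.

initial: 0.40 × 2.80 × 15 = 16.80 mm
mid-season: 1.10 × 5.77 × 15 = 95.21 mm
late-season: 0.48 × 4.42 × 20 = 42.43 mm
Seasonal total = 154.44 mm

154 mm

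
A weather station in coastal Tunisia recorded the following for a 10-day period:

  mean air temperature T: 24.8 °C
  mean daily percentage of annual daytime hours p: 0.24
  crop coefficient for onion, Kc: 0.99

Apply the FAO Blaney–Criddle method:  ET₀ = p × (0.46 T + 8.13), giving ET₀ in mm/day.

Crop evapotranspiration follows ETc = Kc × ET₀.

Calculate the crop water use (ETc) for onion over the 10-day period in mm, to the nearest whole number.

46 mm

ET₀ = 0.24 × (0.46 × 24.8 + 8.13) = 0.24 × 19.538 = 4.6891 mm/d
ETc = Kc × ET₀ = 0.99 × 4.6891 = 4.6422 mm/d
Over 10 days: 4.6422 × 10 = 46.422 mm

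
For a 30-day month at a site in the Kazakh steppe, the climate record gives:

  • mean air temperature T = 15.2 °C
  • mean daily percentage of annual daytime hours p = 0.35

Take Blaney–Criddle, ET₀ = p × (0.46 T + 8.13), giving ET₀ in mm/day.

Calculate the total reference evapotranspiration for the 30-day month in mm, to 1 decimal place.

ET₀ = 0.35 × (0.46 × 15.2 + 8.13) = 0.35 × 15.122 = 5.2927 mm/d
Monthly total = 5.2927 × 30 = 158.781 mm

158.8 mm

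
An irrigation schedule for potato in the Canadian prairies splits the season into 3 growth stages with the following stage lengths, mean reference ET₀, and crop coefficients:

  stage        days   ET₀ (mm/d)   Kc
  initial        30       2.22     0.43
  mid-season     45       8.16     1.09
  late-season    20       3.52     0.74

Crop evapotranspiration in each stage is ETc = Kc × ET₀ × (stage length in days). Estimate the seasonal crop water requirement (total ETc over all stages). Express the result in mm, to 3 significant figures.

initial: 0.43 × 2.22 × 30 = 28.64 mm
mid-season: 1.09 × 8.16 × 45 = 400.25 mm
late-season: 0.74 × 3.52 × 20 = 52.10 mm
Seasonal total = 480.99 mm

481 mm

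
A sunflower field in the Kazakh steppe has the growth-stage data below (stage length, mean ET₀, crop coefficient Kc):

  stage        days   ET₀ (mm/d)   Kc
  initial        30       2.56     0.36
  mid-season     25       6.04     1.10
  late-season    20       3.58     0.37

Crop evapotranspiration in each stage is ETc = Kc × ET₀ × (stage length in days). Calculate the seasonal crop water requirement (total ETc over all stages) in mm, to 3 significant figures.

initial: 0.36 × 2.56 × 30 = 27.65 mm
mid-season: 1.10 × 6.04 × 25 = 166.10 mm
late-season: 0.37 × 3.58 × 20 = 26.49 mm
Seasonal total = 220.24 mm

220 mm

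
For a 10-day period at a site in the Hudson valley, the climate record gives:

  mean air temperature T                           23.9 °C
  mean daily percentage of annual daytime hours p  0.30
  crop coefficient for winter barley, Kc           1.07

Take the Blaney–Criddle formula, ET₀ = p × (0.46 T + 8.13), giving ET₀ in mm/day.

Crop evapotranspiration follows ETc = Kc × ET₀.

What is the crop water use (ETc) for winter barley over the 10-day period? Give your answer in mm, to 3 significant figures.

61.4 mm

ET₀ = 0.30 × (0.46 × 23.9 + 8.13) = 0.30 × 19.124 = 5.7372 mm/d
ETc = Kc × ET₀ = 1.07 × 5.7372 = 6.1388 mm/d
Over 10 days: 6.1388 × 10 = 61.388 mm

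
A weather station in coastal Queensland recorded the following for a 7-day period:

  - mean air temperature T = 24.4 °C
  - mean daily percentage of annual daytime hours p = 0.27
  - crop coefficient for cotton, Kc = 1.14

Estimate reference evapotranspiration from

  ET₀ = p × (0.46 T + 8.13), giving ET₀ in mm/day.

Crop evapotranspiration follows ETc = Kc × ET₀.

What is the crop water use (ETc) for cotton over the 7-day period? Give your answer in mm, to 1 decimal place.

41.7 mm

ET₀ = 0.27 × (0.46 × 24.4 + 8.13) = 0.27 × 19.354 = 5.2256 mm/d
ETc = Kc × ET₀ = 1.14 × 5.2256 = 5.9572 mm/d
Over 7 days: 5.9572 × 7 = 41.700 mm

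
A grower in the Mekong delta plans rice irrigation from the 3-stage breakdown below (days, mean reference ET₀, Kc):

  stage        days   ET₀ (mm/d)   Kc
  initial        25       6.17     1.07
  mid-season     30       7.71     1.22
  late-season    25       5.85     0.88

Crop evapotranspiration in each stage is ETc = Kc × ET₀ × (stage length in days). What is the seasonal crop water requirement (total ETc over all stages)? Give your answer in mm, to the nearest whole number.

initial: 1.07 × 6.17 × 25 = 165.05 mm
mid-season: 1.22 × 7.71 × 30 = 282.19 mm
late-season: 0.88 × 5.85 × 25 = 128.70 mm
Seasonal total = 575.94 mm

576 mm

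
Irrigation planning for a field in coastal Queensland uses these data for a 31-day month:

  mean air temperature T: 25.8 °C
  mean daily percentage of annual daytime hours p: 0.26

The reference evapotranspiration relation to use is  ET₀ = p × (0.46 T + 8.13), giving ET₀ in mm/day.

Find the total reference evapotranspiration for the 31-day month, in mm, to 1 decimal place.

161.2 mm

ET₀ = 0.26 × (0.46 × 25.8 + 8.13) = 0.26 × 19.998 = 5.1995 mm/d
Monthly total = 5.1995 × 31 = 161.185 mm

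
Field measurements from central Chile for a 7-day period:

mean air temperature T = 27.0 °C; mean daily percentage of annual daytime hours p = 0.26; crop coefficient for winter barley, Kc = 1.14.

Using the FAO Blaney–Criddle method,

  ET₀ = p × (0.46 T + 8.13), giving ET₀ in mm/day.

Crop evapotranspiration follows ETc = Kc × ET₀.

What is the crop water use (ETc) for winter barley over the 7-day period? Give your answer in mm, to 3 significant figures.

42.6 mm

ET₀ = 0.26 × (0.46 × 27.0 + 8.13) = 0.26 × 20.550 = 5.3430 mm/d
ETc = Kc × ET₀ = 1.14 × 5.3430 = 6.0910 mm/d
Over 7 days: 6.0910 × 7 = 42.637 mm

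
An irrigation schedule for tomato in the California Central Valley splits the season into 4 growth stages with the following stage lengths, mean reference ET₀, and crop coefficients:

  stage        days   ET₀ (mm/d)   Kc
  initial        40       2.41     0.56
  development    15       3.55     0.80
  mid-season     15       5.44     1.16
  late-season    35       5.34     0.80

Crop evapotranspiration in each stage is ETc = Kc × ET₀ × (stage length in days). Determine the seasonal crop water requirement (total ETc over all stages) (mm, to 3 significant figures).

initial: 0.56 × 2.41 × 40 = 53.98 mm
development: 0.80 × 3.55 × 15 = 42.60 mm
mid-season: 1.16 × 5.44 × 15 = 94.66 mm
late-season: 0.80 × 5.34 × 35 = 149.52 mm
Seasonal total = 340.76 mm

341 mm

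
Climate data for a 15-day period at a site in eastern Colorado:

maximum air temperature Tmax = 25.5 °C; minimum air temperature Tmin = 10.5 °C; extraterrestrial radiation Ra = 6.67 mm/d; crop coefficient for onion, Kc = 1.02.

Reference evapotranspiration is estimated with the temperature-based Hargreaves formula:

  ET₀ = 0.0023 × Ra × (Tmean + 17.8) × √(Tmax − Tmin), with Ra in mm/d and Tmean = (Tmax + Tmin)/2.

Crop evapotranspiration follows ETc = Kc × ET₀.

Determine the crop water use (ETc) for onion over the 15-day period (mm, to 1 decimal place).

32.5 mm

Tmean = (25.5 + 10.5)/2 = 18.00 °C
ET₀ = 0.0023 × 6.67 × (18.00 + 17.8) × √15.0 = 0.0023 × 6.67 × 35.80 × 3.8730 = 2.1271 mm/d
ETc = Kc × ET₀ = 1.02 × 2.1271 = 2.1696 mm/d
Over 15 days: 2.1696 × 15 = 32.544 mm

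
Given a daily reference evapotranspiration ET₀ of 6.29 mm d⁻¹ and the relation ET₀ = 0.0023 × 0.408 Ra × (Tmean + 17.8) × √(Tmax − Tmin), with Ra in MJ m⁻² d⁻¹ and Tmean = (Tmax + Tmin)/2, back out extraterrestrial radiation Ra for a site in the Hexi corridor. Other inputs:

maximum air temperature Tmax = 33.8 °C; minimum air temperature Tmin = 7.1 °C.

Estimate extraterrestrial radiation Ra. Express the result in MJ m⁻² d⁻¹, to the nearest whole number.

Tmean = (33.8+7.1)/2 = 20.45 °C; ΔT = 26.7
Ra = ET₀ / [0.0023 × 0.408 × (Tmean+17.8) × √ΔT]
   = 6.29 / (0.0023 × 0.408 × 38.25 × 5.1672) = 33.914 MJ m⁻² d⁻¹

34 MJ m⁻² d⁻¹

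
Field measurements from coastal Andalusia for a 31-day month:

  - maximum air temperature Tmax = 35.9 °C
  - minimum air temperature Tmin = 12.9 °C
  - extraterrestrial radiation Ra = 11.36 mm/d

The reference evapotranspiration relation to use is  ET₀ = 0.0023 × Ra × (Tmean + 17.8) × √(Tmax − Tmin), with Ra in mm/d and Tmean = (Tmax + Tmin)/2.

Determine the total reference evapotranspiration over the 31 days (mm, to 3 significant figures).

Tmean = (35.9 + 12.9)/2 = 24.40 °C
ET₀ = 0.0023 × 11.36 × (24.40 + 17.8) × √23.0 = 0.0023 × 11.36 × 42.20 × 4.7958 = 5.2879 mm/d
Over 31 days: 5.2879 × 31 = 163.925 mm

164 mm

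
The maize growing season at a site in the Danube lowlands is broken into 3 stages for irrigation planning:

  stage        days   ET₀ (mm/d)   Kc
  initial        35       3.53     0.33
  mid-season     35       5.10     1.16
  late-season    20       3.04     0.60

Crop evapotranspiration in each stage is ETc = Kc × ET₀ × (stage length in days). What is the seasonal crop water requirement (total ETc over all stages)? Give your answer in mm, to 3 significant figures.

initial: 0.33 × 3.53 × 35 = 40.77 mm
mid-season: 1.16 × 5.10 × 35 = 207.06 mm
late-season: 0.60 × 3.04 × 20 = 36.48 mm
Seasonal total = 284.31 mm

284 mm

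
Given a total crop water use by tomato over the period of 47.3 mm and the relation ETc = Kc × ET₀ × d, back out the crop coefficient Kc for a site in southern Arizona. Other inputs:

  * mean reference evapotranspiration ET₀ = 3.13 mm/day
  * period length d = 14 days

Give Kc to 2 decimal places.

ETc = Kc × ET₀ × d  ⇒  Kc = ETc / (ET₀ × d)
Kc = 47.3 / (3.13 × 14) = 47.3 / 43.82 = 1.0794

1.08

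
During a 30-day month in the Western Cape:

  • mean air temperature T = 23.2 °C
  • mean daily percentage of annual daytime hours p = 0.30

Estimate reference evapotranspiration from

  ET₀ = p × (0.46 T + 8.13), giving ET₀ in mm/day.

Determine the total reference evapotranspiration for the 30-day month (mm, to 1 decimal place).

169.2 mm

ET₀ = 0.30 × (0.46 × 23.2 + 8.13) = 0.30 × 18.802 = 5.6406 mm/d
Monthly total = 5.6406 × 30 = 169.218 mm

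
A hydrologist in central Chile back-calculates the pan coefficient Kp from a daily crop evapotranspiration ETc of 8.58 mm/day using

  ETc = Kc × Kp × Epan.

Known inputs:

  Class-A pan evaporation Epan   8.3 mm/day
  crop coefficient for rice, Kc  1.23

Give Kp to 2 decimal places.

0.84

ETc = Kc × Kp × Epan  ⇒  Kp = ETc / (Kc × Epan)
Kp = 8.58 / (1.23 × 8.3) = 8.58 / 10.209 = 0.8404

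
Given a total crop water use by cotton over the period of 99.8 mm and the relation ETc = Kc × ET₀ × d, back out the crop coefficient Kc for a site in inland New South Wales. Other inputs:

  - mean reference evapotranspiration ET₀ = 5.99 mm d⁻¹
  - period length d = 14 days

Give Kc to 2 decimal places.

ETc = Kc × ET₀ × d  ⇒  Kc = ETc / (ET₀ × d)
Kc = 99.8 / (5.99 × 14) = 99.8 / 83.86 = 1.1901

1.19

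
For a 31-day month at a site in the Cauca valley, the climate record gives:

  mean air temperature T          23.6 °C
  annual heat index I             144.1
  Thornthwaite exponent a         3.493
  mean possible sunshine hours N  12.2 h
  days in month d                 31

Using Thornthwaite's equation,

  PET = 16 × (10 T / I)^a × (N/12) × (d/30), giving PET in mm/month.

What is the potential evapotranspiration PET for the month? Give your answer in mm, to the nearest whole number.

10T/I = 10 × 23.6 / 144.1 = 1.6378
(10T/I)^a = 1.6378^3.493 = 5.6029
Uncorrected PET = 16 × 5.6029 = 89.646 mm
Correction = (N/12)(d/30) = (12.2/12)(31/30) = 1.0506
PET = 89.646 × 1.0506 = 94.182 mm/month

94 mm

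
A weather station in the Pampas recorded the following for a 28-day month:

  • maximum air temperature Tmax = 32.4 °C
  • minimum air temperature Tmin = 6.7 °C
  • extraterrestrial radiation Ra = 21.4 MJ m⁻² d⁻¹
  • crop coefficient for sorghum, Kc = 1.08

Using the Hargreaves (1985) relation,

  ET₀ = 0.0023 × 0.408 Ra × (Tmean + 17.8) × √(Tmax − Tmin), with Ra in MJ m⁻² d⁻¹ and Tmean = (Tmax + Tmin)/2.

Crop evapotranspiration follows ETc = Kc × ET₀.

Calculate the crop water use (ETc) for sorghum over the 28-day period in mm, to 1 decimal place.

115.0 mm

Tmean = (32.4 + 6.7)/2 = 19.55 °C
0.408 Ra = 0.408 × 21.4 = 8.7312 mm/d equivalent
ET₀ = 0.0023 × 8.7312 × (19.55 + 17.8) × √25.7 = 0.0023 × 8.7312 × 37.35 × 5.0695 = 3.8024 mm/d
ETc = Kc × ET₀ = 1.08 × 3.8024 = 4.1066 mm/d
Over 28 days: 4.1066 × 28 = 114.985 mm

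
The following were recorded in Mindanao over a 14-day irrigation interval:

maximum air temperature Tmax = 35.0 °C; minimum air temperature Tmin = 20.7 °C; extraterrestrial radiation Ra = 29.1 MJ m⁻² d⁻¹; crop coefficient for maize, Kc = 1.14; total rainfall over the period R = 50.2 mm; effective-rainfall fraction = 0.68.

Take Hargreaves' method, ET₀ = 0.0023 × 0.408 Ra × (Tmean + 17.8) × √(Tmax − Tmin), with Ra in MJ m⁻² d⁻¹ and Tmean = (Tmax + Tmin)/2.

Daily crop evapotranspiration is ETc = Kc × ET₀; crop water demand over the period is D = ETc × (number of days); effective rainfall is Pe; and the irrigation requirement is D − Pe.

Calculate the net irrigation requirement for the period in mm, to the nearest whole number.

Tmean = (35.0 + 20.7)/2 = 27.85 °C
0.408 Ra = 0.408 × 29.1 = 11.8728 mm/d equivalent
ET₀ = 0.0023 × 11.8728 × (27.85 + 17.8) × √14.3 = 0.0023 × 11.8728 × 45.65 × 3.7815 = 4.7140 mm/d
ETc = Kc × ET₀ = 1.14 × 4.7140 = 5.3740 mm/d
Crop demand D = ETc × 14 d = 5.3740 × 14 = 75.236 mm
Pe = 0.68 × 50.2 = 34.136 mm
D − Pe = 75.236 − 34.136 = 41.100 mm

41 mm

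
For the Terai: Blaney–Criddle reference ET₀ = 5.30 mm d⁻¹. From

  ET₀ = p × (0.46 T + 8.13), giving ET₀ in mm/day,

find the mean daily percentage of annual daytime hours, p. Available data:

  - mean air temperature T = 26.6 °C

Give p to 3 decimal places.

0.260

p = ET₀ / (0.46 T + 8.13) = 5.30 / (0.46 × 26.6 + 8.13) = 5.30 / 20.366 = 0.2602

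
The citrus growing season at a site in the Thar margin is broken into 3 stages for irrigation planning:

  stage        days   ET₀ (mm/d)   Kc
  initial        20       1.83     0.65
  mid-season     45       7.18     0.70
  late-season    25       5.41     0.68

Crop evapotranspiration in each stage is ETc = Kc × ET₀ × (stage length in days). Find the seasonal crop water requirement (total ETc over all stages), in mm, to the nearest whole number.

342 mm

initial: 0.65 × 1.83 × 20 = 23.79 mm
mid-season: 0.70 × 7.18 × 45 = 226.17 mm
late-season: 0.68 × 5.41 × 25 = 91.97 mm
Seasonal total = 341.93 mm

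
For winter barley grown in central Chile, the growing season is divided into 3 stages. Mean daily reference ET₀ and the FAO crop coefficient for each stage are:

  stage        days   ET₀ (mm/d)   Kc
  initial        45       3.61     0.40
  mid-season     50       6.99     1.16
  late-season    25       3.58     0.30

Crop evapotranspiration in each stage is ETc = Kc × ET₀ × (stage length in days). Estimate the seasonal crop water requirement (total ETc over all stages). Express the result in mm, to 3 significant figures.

497 mm

initial: 0.40 × 3.61 × 45 = 64.98 mm
mid-season: 1.16 × 6.99 × 50 = 405.42 mm
late-season: 0.30 × 3.58 × 25 = 26.85 mm
Seasonal total = 497.25 mm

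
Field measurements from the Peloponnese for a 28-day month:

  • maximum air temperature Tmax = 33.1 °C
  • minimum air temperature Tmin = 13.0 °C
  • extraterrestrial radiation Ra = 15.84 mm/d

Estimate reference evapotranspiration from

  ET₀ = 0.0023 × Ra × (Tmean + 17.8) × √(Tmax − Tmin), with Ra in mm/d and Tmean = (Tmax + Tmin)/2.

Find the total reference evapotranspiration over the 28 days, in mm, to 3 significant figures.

187 mm

Tmean = (33.1 + 13.0)/2 = 23.05 °C
ET₀ = 0.0023 × 15.84 × (23.05 + 17.8) × √20.1 = 0.0023 × 15.84 × 40.85 × 4.4833 = 6.6723 mm/d
Over 28 days: 6.6723 × 28 = 186.824 mm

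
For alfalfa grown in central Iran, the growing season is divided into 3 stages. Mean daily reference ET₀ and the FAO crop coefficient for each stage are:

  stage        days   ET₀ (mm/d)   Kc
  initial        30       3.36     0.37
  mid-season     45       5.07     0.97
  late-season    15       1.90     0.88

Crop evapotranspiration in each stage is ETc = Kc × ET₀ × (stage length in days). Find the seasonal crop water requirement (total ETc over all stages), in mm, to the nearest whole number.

284 mm

initial: 0.37 × 3.36 × 30 = 37.30 mm
mid-season: 0.97 × 5.07 × 45 = 221.31 mm
late-season: 0.88 × 1.90 × 15 = 25.08 mm
Seasonal total = 283.69 mm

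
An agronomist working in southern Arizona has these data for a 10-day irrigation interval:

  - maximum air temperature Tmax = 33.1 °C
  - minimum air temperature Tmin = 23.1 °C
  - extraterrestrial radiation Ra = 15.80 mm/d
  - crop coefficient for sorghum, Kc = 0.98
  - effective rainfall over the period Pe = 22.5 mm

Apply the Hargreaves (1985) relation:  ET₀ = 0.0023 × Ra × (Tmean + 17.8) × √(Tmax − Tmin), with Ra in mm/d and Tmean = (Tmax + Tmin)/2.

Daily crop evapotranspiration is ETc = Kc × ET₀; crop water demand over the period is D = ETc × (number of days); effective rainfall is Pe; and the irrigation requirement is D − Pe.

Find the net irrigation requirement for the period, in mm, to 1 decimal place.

29.2 mm

Tmean = (33.1 + 23.1)/2 = 28.10 °C
ET₀ = 0.0023 × 15.80 × (28.10 + 17.8) × √10.0 = 0.0023 × 15.80 × 45.90 × 3.1623 = 5.2747 mm/d
ETc = Kc × ET₀ = 0.98 × 5.2747 = 5.1692 mm/d
Crop demand D = ETc × 10 d = 5.1692 × 10 = 51.692 mm
D − Pe = 51.692 − 22.5 = 29.192 mm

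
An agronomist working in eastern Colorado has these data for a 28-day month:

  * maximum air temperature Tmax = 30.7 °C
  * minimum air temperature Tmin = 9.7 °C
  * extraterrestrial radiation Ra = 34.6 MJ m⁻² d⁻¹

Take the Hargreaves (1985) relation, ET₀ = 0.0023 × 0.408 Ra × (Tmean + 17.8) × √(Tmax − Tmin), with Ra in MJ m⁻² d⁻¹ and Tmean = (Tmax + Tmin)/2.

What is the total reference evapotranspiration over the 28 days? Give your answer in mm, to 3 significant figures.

Tmean = (30.7 + 9.7)/2 = 20.20 °C
0.408 Ra = 0.408 × 34.6 = 14.1168 mm/d equivalent
ET₀ = 0.0023 × 14.1168 × (20.20 + 17.8) × √21.0 = 0.0023 × 14.1168 × 38.00 × 4.5826 = 5.6541 mm/d
Over 28 days: 5.6541 × 28 = 158.315 mm

158 mm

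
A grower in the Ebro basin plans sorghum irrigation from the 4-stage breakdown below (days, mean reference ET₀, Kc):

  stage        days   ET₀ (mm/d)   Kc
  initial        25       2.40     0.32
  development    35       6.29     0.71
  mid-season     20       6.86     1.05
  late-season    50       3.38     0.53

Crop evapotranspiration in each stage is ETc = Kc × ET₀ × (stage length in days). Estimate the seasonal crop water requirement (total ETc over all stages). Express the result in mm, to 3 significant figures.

409 mm

initial: 0.32 × 2.40 × 25 = 19.20 mm
development: 0.71 × 6.29 × 35 = 156.31 mm
mid-season: 1.05 × 6.86 × 20 = 144.06 mm
late-season: 0.53 × 3.38 × 50 = 89.57 mm
Seasonal total = 409.14 mm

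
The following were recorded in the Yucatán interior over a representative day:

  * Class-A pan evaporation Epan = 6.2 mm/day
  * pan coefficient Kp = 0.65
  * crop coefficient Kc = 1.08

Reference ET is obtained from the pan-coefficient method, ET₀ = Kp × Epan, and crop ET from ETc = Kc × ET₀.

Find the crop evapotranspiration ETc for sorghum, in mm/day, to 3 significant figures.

ET₀ = 0.65 × 6.2 = 4.0300 mm/d
ETc = Kc × ET₀ = 1.08 × 4.0300 = 4.3524 mm/d

4.35 mm/day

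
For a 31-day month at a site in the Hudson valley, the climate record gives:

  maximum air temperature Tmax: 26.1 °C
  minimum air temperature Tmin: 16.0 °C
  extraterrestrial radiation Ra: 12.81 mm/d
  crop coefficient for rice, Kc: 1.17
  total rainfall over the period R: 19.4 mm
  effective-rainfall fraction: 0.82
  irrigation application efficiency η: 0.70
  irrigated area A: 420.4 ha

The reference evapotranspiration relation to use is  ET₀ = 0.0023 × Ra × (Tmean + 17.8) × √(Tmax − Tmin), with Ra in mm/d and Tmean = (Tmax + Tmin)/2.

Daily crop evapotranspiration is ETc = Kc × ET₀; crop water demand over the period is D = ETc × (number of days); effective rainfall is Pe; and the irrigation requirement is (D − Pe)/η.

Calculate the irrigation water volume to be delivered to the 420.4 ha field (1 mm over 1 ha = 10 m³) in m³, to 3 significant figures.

Tmean = (26.1 + 16.0)/2 = 21.05 °C
ET₀ = 0.0023 × 12.81 × (21.05 + 17.8) × √10.1 = 0.0023 × 12.81 × 38.85 × 3.1780 = 3.6377 mm/d
ETc = Kc × ET₀ = 1.17 × 3.6377 = 4.2561 mm/d
Crop demand D = ETc × 31 d = 4.2561 × 31 = 131.939 mm
Pe = 0.82 × 19.4 = 15.908 mm
D − Pe = 131.939 − 15.908 = 116.031 mm
Gross irrigation = 116.031 / 0.70 = 165.759 mm
Volume = 165.759 mm × 420.4 ha × 10 = 696850.8 m³

697000 m³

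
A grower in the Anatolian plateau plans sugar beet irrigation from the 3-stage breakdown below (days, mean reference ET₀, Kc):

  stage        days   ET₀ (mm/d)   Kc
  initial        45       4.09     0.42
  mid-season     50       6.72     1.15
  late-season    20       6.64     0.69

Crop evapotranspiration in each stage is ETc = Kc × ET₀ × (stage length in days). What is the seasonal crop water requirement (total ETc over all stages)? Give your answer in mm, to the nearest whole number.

initial: 0.42 × 4.09 × 45 = 77.30 mm
mid-season: 1.15 × 6.72 × 50 = 386.40 mm
late-season: 0.69 × 6.64 × 20 = 91.63 mm
Seasonal total = 555.33 mm

555 mm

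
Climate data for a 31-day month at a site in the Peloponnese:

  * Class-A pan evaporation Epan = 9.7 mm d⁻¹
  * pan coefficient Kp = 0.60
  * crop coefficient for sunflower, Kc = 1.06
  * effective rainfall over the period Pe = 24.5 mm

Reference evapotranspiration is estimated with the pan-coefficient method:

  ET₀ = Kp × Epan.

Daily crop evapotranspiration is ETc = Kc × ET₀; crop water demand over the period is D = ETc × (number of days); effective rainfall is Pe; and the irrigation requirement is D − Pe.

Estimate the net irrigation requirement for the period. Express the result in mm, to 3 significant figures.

167 mm

ET₀ = 0.60 × 9.7 = 5.8200 mm/d
ETc = Kc × ET₀ = 1.06 × 5.8200 = 6.1692 mm/d
Crop demand D = ETc × 31 d = 6.1692 × 31 = 191.245 mm
D − Pe = 191.245 − 24.5 = 166.745 mm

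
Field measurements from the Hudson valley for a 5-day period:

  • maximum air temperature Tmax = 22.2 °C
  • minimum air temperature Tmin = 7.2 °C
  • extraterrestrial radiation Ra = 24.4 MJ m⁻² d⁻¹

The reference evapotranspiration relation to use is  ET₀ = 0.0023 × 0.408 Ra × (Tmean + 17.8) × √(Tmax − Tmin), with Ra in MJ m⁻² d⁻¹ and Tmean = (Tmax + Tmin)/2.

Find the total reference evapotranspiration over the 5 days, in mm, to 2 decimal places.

14.41 mm

Tmean = (22.2 + 7.2)/2 = 14.70 °C
0.408 Ra = 0.408 × 24.4 = 9.9552 mm/d equivalent
ET₀ = 0.0023 × 9.9552 × (14.70 + 17.8) × √15.0 = 0.0023 × 9.9552 × 32.50 × 3.8730 = 2.8821 mm/d
Over 5 days: 2.8821 × 5 = 14.411 mm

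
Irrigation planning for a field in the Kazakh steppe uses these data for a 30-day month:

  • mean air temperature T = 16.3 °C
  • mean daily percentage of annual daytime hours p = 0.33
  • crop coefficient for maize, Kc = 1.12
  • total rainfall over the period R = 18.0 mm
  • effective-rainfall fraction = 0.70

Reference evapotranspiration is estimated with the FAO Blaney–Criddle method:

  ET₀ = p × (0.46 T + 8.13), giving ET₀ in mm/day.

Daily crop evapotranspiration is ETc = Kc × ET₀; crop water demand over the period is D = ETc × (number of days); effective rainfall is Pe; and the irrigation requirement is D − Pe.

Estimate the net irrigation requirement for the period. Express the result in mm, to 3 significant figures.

161 mm

ET₀ = 0.33 × (0.46 × 16.3 + 8.13) = 0.33 × 15.628 = 5.1572 mm/d
ETc = Kc × ET₀ = 1.12 × 5.1572 = 5.7761 mm/d
Crop demand D = ETc × 30 d = 5.7761 × 30 = 173.283 mm
Pe = 0.70 × 18.0 = 12.600 mm
D − Pe = 173.283 − 12.600 = 160.683 mm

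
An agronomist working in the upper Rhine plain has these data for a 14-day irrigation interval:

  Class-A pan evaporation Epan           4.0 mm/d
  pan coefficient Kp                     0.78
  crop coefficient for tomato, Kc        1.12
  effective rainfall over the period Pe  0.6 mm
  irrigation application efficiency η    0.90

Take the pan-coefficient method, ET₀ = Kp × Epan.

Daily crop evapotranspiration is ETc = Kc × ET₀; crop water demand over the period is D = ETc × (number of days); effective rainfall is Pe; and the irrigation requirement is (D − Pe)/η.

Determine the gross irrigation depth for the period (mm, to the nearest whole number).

54 mm

ET₀ = 0.78 × 4.0 = 3.1200 mm/d
ETc = Kc × ET₀ = 1.12 × 3.1200 = 3.4944 mm/d
Crop demand D = ETc × 14 d = 3.4944 × 14 = 48.922 mm
D − Pe = 48.922 − 0.6 = 48.322 mm
Gross irrigation = 48.322 / 0.90 = 53.691 mm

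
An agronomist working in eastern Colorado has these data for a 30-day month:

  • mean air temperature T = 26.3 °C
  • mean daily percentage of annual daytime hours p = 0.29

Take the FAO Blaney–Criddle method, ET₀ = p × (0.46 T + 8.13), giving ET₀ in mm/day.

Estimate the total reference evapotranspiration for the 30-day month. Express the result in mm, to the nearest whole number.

ET₀ = 0.29 × (0.46 × 26.3 + 8.13) = 0.29 × 20.228 = 5.8661 mm/d
Monthly total = 5.8661 × 30 = 175.983 mm

176 mm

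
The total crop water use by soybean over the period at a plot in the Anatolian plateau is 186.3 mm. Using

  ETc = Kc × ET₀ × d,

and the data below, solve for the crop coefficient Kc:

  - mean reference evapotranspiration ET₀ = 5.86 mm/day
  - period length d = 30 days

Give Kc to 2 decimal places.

ETc = Kc × ET₀ × d  ⇒  Kc = ETc / (ET₀ × d)
Kc = 186.3 / (5.86 × 30) = 186.3 / 175.80 = 1.0597

1.06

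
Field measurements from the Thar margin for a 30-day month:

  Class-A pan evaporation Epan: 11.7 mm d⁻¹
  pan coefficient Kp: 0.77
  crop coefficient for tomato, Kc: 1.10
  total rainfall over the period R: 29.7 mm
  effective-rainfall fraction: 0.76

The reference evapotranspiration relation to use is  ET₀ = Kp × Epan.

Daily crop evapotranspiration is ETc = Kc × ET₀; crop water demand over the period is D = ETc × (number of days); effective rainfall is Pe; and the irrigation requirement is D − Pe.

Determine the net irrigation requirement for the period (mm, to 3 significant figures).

275 mm

ET₀ = 0.77 × 11.7 = 9.0090 mm/d
ETc = Kc × ET₀ = 1.10 × 9.0090 = 9.9099 mm/d
Crop demand D = ETc × 30 d = 9.9099 × 30 = 297.297 mm
Pe = 0.76 × 29.7 = 22.572 mm
D − Pe = 297.297 − 22.572 = 274.725 mm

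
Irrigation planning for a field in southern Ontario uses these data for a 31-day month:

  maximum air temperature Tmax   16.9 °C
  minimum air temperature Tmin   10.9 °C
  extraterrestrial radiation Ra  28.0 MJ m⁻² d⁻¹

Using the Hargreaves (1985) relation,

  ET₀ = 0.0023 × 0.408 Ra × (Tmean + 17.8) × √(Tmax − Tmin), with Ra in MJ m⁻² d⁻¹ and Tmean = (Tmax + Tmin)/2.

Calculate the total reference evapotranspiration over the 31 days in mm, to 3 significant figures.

63.2 mm

Tmean = (16.9 + 10.9)/2 = 13.90 °C
0.408 Ra = 0.408 × 28.0 = 11.4240 mm/d equivalent
ET₀ = 0.0023 × 11.4240 × (13.90 + 17.8) × √6.0 = 0.0023 × 11.4240 × 31.70 × 2.4495 = 2.0402 mm/d
Over 31 days: 2.0402 × 31 = 63.246 mm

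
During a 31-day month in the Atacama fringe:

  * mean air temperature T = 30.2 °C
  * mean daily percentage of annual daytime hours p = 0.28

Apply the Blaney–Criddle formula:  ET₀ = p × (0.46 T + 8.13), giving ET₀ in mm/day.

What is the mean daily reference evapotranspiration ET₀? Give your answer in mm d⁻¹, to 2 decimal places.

6.17 mm d⁻¹

ET₀ = 0.28 × (0.46 × 30.2 + 8.13) = 0.28 × 22.022 = 6.1662 mm/d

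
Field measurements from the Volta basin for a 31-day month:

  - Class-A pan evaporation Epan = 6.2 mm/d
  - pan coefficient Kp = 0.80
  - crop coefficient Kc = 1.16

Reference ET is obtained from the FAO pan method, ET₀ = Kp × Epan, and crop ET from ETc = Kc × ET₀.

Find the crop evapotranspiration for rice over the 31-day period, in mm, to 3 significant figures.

178 mm

ET₀ = 0.80 × 6.2 = 4.9600 mm/d
ETc = Kc × ET₀ = 1.16 × 4.9600 = 5.7536 mm/d
Over 31 days: 5.7536 × 31 = 178.362 mm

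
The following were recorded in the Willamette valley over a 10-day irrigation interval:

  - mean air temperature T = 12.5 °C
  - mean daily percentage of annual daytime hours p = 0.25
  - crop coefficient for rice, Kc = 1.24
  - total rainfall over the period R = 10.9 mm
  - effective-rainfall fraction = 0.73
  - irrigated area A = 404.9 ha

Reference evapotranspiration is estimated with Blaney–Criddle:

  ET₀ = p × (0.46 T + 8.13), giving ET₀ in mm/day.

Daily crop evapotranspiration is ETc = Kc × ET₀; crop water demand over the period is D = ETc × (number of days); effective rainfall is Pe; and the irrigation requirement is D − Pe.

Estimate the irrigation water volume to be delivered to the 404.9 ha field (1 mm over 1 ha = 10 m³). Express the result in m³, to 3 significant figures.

ET₀ = 0.25 × (0.46 × 12.5 + 8.13) = 0.25 × 13.880 = 3.4700 mm/d
ETc = Kc × ET₀ = 1.24 × 3.4700 = 4.3028 mm/d
Crop demand D = ETc × 10 d = 4.3028 × 10 = 43.028 mm
Pe = 0.73 × 10.9 = 7.957 mm
D − Pe = 43.028 − 7.957 = 35.071 mm
Volume = 35.071 mm × 404.9 ha × 10 = 142002.5 m³

142000 m³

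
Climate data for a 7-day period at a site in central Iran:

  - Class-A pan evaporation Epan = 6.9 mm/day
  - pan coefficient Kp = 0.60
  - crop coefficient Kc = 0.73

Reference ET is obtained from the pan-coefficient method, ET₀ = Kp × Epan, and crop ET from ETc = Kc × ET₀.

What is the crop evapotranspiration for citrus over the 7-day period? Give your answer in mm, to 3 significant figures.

ET₀ = 0.60 × 6.9 = 4.1400 mm/d
ETc = Kc × ET₀ = 0.73 × 4.1400 = 3.0222 mm/d
Over 7 days: 3.0222 × 7 = 21.155 mm

21.2 mm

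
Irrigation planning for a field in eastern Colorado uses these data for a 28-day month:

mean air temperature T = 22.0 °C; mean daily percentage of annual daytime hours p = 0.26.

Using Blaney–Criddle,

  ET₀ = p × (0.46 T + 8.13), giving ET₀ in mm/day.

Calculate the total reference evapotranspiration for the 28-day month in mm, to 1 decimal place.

132.9 mm

ET₀ = 0.26 × (0.46 × 22.0 + 8.13) = 0.26 × 18.250 = 4.7450 mm/d
Monthly total = 4.7450 × 28 = 132.860 mm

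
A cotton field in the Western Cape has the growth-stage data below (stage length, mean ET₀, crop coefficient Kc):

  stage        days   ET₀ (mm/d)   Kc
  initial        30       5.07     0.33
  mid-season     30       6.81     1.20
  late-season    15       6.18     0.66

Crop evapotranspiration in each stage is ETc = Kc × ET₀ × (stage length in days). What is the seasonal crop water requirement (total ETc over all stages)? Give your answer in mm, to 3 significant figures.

initial: 0.33 × 5.07 × 30 = 50.19 mm
mid-season: 1.20 × 6.81 × 30 = 245.16 mm
late-season: 0.66 × 6.18 × 15 = 61.18 mm
Seasonal total = 356.53 mm

357 mm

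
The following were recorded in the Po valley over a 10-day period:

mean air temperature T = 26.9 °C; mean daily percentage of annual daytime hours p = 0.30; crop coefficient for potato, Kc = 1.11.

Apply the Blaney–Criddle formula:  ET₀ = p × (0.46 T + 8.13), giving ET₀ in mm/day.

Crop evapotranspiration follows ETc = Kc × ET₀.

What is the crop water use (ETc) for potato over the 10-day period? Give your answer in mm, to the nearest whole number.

ET₀ = 0.30 × (0.46 × 26.9 + 8.13) = 0.30 × 20.504 = 6.1512 mm/d
ETc = Kc × ET₀ = 1.11 × 6.1512 = 6.8278 mm/d
Over 10 days: 6.8278 × 10 = 68.278 mm

68 mm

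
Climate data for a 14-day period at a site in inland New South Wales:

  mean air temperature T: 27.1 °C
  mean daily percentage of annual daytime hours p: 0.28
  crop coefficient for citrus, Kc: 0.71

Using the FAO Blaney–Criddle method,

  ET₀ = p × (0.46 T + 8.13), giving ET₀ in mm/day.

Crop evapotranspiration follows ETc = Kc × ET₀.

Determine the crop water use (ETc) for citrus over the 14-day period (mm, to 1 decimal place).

ET₀ = 0.28 × (0.46 × 27.1 + 8.13) = 0.28 × 20.596 = 5.7669 mm/d
ETc = Kc × ET₀ = 0.71 × 5.7669 = 4.0945 mm/d
Over 14 days: 4.0945 × 14 = 57.323 mm

57.3 mm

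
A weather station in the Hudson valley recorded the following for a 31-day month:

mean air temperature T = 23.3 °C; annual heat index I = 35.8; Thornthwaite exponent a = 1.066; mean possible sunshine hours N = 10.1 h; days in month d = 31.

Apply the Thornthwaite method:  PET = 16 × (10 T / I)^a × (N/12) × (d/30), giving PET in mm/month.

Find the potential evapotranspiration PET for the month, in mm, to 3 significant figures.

102 mm

10T/I = 10 × 23.3 / 35.8 = 6.5084
(10T/I)^a = 6.5084^1.066 = 7.3648
Uncorrected PET = 16 × 7.3648 = 117.837 mm
Correction = (N/12)(d/30) = (10.1/12)(31/30) = 0.8697
PET = 117.837 × 0.8697 = 102.483 mm/month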